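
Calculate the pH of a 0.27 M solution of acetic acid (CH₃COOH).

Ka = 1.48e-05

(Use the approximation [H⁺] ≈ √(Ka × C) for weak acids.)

[H⁺] = √(Ka × C) = √(1.48e-05 × 0.27) = 1.9990e-03. pH = -log(1.9990e-03)

pH = 2.70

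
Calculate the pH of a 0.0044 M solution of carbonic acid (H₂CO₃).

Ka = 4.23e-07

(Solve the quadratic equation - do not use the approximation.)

x² + Ka×x - Ka×C = 0. Using quadratic formula: [H⁺] = 4.2931e-05

pH = 4.37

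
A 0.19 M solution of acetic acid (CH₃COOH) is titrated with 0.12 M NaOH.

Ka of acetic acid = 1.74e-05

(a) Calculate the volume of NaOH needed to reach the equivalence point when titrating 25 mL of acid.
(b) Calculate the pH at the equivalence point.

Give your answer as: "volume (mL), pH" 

moles acid = 0.19 × 25/1000 = 0.00475 mol; V_base = moles/0.12 × 1000 = 39.6 mL. At equivalence only the conjugate base is present: [A⁻] = 0.00475/0.065 = 7.3548e-02 M. Kb = Kw/Ka = 5.75e-10; [OH⁻] = √(Kb × [A⁻]) = 6.5015e-06; pOH = 5.19; pH = 14 - pOH = 8.81.

V = 39.6 mL, pH = 8.81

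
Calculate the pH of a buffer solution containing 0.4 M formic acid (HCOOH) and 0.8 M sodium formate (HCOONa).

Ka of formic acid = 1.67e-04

pKa = -log(1.67e-04) = 3.78. pH = pKa + log([A⁻]/[HA]) = 3.78 + log(0.8/0.4)

pH = 4.08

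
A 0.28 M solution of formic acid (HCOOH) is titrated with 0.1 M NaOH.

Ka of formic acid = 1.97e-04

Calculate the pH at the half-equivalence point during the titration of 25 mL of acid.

At half-equivalence [HA] = [A⁻], so Henderson-Hasselbalch gives pH = pKa = -log(1.97e-04) = 3.71.

pH = pKa = 3.71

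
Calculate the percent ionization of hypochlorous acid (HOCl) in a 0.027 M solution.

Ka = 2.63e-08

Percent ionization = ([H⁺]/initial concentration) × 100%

Using Ka equilibrium: x² + Ka×x - Ka×C = 0. Solving: [H⁺] = 2.6635e-05. Percent = (2.6635e-05/0.027) × 100

Percent ionization = 0.0986%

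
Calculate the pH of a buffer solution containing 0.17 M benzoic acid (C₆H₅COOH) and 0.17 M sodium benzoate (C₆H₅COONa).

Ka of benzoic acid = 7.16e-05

pKa = -log(7.16e-05) = 4.15. pH = pKa + log([A⁻]/[HA]) = 4.15 + log(0.17/0.17)

pH = 4.15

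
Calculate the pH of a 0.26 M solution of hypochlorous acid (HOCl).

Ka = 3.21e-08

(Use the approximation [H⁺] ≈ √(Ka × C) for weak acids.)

[H⁺] = √(Ka × C) = √(3.21e-08 × 0.26) = 9.1356e-05. pH = -log(9.1356e-05)

pH = 4.04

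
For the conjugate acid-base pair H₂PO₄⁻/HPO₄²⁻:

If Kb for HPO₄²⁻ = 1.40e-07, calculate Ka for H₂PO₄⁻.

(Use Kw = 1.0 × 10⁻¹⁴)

For a conjugate pair Ka × Kb = Kw, so Ka = Kw/Kb = 1.0 × 10⁻¹⁴ / 1.40e-07 = 7.14e-08.

K_a = 7.14e-08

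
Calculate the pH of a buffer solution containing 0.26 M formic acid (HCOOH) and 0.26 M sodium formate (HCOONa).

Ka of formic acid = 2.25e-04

pKa = -log(2.25e-04) = 3.65. pH = pKa + log([A⁻]/[HA]) = 3.65 + log(0.26/0.26)

pH = 3.65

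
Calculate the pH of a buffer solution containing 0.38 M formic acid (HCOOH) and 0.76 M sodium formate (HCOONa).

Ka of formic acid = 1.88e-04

pKa = -log(1.88e-04) = 3.73. pH = pKa + log([A⁻]/[HA]) = 3.73 + log(0.76/0.38)

pH = 4.03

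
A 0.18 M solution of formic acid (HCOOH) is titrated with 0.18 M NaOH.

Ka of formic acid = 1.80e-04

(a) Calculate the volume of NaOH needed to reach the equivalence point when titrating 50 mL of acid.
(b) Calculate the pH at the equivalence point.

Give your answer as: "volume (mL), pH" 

moles acid = 0.18 × 50/1000 = 0.009 mol; V_base = moles/0.18 × 1000 = 50.0 mL. At equivalence only the conjugate base is present: [A⁻] = 0.009/0.100 = 9.0000e-02 M. Kb = Kw/Ka = 5.56e-11; [OH⁻] = √(Kb × [A⁻]) = 2.2361e-06; pOH = 5.65; pH = 14 - pOH = 8.35.

V = 50.0 mL, pH = 8.35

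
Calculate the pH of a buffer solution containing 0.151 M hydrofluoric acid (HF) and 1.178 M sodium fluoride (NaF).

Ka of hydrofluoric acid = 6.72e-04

pKa = -log(6.72e-04) = 3.17. pH = pKa + log([A⁻]/[HA]) = 3.17 + log(1.178/0.151)

pH = 4.06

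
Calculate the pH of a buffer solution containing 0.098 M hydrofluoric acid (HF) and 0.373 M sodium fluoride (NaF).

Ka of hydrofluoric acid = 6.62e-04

pKa = -log(6.62e-04) = 3.18. pH = pKa + log([A⁻]/[HA]) = 3.18 + log(0.373/0.098)

pH = 3.76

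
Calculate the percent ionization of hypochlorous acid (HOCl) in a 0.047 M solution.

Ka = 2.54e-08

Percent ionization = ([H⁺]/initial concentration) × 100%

Using Ka equilibrium: x² + Ka×x - Ka×C = 0. Solving: [H⁺] = 3.4539e-05. Percent = (3.4539e-05/0.047) × 100

Percent ionization = 0.0735%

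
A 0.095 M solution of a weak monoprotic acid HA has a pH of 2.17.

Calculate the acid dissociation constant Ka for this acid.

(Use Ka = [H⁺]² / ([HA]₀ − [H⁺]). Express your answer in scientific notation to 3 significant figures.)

[H⁺] = 10^(−pH) = 10^(−2.17) = 6.761e-03 M. For HA ⇌ H⁺ + A⁻, Ka = [H⁺][A⁻]/[HA] = [H⁺]² / ([HA]₀ − [H⁺]) = (6.761e-03)² / (0.095 − 6.761e-03) = 5.18e-04.

K_a = 5.18e-04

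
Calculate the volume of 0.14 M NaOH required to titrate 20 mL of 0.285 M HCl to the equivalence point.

At equivalence: moles acid = moles base. moles HCl = 0.285 × 20/1000 = 0.0057 mol. V_base = moles / 0.14 × 1000 = 40.7 mL.

V_{base} = 40.7 mL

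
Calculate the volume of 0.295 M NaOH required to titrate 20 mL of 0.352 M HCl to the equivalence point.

At equivalence: moles acid = moles base. moles HCl = 0.352 × 20/1000 = 0.00704 mol. V_base = moles / 0.295 × 1000 = 23.9 mL.

V_{base} = 23.9 mL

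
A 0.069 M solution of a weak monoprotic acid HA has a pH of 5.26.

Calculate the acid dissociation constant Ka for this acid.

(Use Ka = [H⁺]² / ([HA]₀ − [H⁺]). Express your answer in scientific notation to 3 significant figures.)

[H⁺] = 10^(−pH) = 10^(−5.26) = 5.495e-06 M. For HA ⇌ H⁺ + A⁻, Ka = [H⁺][A⁻]/[HA] = [H⁺]² / ([HA]₀ − [H⁺]) = (5.495e-06)² / (0.069 − 5.495e-06) = 4.38e-10.

K_a = 4.38e-10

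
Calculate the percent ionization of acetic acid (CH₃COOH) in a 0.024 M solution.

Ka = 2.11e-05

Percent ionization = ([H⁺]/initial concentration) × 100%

Using Ka equilibrium: x² + Ka×x - Ka×C = 0. Solving: [H⁺] = 7.0115e-04. Percent = (7.0115e-04/0.024) × 100

Percent ionization = 2.92%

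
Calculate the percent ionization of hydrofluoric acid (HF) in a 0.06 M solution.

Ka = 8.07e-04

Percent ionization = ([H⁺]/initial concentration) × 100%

Using Ka equilibrium: x² + Ka×x - Ka×C = 0. Solving: [H⁺] = 6.5666e-03. Percent = (6.5666e-03/0.06) × 100

Percent ionization = 10.9%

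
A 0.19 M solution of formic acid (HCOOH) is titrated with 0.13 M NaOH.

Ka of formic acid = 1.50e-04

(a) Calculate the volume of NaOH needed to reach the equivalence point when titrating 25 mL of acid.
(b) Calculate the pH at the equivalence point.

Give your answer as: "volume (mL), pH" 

moles acid = 0.19 × 25/1000 = 0.00475 mol; V_base = moles/0.13 × 1000 = 36.5 mL. At equivalence only the conjugate base is present: [A⁻] = 0.00475/0.062 = 7.7188e-02 M. Kb = Kw/Ka = 6.67e-11; [OH⁻] = √(Kb × [A⁻]) = 2.2684e-06; pOH = 5.64; pH = 14 - pOH = 8.36.

V = 36.5 mL, pH = 8.36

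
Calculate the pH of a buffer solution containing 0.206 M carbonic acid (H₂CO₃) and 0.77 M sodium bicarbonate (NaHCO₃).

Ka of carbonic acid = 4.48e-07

pKa = -log(4.48e-07) = 6.35. pH = pKa + log([A⁻]/[HA]) = 6.35 + log(0.77/0.206)

pH = 6.92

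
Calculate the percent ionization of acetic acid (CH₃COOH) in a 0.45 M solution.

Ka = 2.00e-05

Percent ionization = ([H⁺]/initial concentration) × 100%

Using Ka equilibrium: x² + Ka×x - Ka×C = 0. Solving: [H⁺] = 2.9900e-03. Percent = (2.9900e-03/0.45) × 100

Percent ionization = 0.664%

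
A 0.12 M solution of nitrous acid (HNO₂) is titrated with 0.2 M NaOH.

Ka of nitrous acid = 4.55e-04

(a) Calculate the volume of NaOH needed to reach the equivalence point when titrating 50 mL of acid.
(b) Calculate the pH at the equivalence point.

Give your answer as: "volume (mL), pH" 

moles acid = 0.12 × 50/1000 = 0.006 mol; V_base = moles/0.2 × 1000 = 30.0 mL. At equivalence only the conjugate base is present: [A⁻] = 0.006/0.080 = 7.5000e-02 M. Kb = Kw/Ka = 2.20e-11; [OH⁻] = √(Kb × [A⁻]) = 1.2839e-06; pOH = 5.89; pH = 14 - pOH = 8.11.

V = 30.0 mL, pH = 8.11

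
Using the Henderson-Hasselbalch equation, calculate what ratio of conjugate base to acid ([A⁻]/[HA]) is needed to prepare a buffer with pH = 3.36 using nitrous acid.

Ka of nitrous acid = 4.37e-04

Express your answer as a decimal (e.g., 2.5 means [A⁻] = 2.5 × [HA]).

pKa = -log(4.37e-04) = 3.3595. pH = pKa + log([A⁻]/[HA]), so log([A⁻]/[HA]) = pH − pKa = 3.36 − 3.3595 = 0.0005. [A⁻]/[HA] = 10^(0.0005) = 1.00

[A⁻]/[HA] = 1.00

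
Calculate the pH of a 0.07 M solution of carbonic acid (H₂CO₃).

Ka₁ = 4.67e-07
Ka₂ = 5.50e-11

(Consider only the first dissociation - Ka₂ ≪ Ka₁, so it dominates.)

First dissociation dominates. From Ka₁ = [H⁺][HA⁻]/[H₂A], x² + Ka₁·x − Ka₁·C = 0 with C = 0.07 M and Ka₁ = 4.67e-07. Solving: [H⁺] = (−Ka₁ + √(Ka₁² + 4·Ka₁·C)) / 2 = 1.8057e-04 M. pH = -log(1.8057e-04) = 3.74.

pH = 3.74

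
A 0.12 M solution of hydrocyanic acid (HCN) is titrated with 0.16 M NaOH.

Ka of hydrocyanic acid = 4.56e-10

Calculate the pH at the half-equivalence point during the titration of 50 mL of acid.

At half-equivalence [HA] = [A⁻], so Henderson-Hasselbalch gives pH = pKa = -log(4.56e-10) = 9.34.

pH = pKa = 9.34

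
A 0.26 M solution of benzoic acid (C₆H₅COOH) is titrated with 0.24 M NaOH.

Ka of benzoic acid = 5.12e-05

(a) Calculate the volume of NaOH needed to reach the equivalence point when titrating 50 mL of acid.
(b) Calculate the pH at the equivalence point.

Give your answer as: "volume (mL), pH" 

moles acid = 0.26 × 50/1000 = 0.013 mol; V_base = moles/0.24 × 1000 = 54.2 mL. At equivalence only the conjugate base is present: [A⁻] = 0.013/0.104 = 1.2480e-01 M. Kb = Kw/Ka = 1.95e-10; [OH⁻] = √(Kb × [A⁻]) = 4.9371e-06; pOH = 5.31; pH = 14 - pOH = 8.69.

V = 54.2 mL, pH = 8.69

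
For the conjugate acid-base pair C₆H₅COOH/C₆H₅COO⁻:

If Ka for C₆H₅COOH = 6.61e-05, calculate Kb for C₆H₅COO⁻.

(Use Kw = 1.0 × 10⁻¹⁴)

For a conjugate pair Ka × Kb = Kw, so Kb = Kw/Ka = 1.0 × 10⁻¹⁴ / 6.61e-05 = 1.51e-10.

K_b = 1.51e-10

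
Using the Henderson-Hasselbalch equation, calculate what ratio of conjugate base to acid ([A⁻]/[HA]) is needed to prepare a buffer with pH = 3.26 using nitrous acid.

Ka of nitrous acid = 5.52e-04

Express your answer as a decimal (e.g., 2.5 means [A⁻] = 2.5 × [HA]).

pKa = -log(5.52e-04) = 3.2581. pH = pKa + log([A⁻]/[HA]), so log([A⁻]/[HA]) = pH − pKa = 3.26 − 3.2581 = 0.0019. [A⁻]/[HA] = 10^(0.0019) = 1.00

[A⁻]/[HA] = 1.00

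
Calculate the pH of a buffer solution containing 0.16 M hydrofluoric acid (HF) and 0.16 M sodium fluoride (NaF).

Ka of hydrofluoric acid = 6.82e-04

pKa = -log(6.82e-04) = 3.17. pH = pKa + log([A⁻]/[HA]) = 3.17 + log(0.16/0.16)

pH = 3.17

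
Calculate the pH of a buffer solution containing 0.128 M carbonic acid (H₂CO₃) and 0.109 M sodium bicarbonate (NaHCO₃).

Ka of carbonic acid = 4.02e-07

pKa = -log(4.02e-07) = 6.40. pH = pKa + log([A⁻]/[HA]) = 6.40 + log(0.109/0.128)

pH = 6.33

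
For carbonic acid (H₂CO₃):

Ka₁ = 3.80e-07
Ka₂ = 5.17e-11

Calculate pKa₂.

pKa₂ = -log(Ka₂) = -log(5.17e-11) = 10.29.

pK_{a2} = 10.29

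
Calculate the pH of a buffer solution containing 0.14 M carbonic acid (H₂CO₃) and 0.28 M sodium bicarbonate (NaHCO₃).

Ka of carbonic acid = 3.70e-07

pKa = -log(3.70e-07) = 6.43. pH = pKa + log([A⁻]/[HA]) = 6.43 + log(0.28/0.14)

pH = 6.73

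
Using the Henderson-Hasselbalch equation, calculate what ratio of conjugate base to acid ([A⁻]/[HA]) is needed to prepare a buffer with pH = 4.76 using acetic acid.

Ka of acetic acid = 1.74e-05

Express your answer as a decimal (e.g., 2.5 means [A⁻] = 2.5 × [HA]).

pKa = -log(1.74e-05) = 4.7595. pH = pKa + log([A⁻]/[HA]), so log([A⁻]/[HA]) = pH − pKa = 4.76 − 4.7595 = 0.0005. [A⁻]/[HA] = 10^(0.0005) = 1.00

[A⁻]/[HA] = 1.00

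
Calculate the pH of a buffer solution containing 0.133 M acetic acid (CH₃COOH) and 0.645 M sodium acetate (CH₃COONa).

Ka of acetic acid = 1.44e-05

pKa = -log(1.44e-05) = 4.84. pH = pKa + log([A⁻]/[HA]) = 4.84 + log(0.645/0.133)

pH = 5.53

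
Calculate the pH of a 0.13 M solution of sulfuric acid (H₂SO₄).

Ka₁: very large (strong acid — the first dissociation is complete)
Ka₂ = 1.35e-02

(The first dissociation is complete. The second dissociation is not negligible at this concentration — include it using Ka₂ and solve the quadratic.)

First dissociation is complete: [H⁺]₀ = [HSO₄⁻]₀ = C = 0.13 M. Second dissociation HSO₄⁻ ⇌ H⁺ + SO₄²⁻: let x = [SO₄²⁻]. Ka₂ = (C + x)·x / (C − x) = 1.35e-02 → x² + (C + Ka₂)·x − Ka₂·C = 0 → x² + 0.14350·x − 1.755e-03 = 0. x = (−0.14350 + √(0.14350² + 4 × 1.755e-03)) / 2 = 1.1335e-02 M. [H⁺] = C + x = 0.13 + 1.1335e-02 = 1.4133e-01 M. pH = -log(1.4133e-01) = 0.85.

pH = 0.85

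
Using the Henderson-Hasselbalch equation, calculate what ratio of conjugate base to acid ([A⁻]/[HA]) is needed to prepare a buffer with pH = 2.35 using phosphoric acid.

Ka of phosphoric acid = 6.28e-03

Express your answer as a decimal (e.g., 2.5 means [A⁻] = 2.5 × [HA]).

pKa = -log(6.28e-03) = 2.2020. pH = pKa + log([A⁻]/[HA]), so log([A⁻]/[HA]) = pH − pKa = 2.35 − 2.2020 = 0.1480. [A⁻]/[HA] = 10^(0.1480) = 1.41

[A⁻]/[HA] = 1.41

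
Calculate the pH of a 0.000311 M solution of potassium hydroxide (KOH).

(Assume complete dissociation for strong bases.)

[OH⁻] = 0.000311 M for strong base. pOH = -log[OH⁻] = 3.51, pH = 14 - pOH

pH = 10.49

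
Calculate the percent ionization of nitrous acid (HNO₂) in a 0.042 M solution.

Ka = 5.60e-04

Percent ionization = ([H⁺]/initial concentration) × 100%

Using Ka equilibrium: x² + Ka×x - Ka×C = 0. Solving: [H⁺] = 4.5778e-03. Percent = (4.5778e-03/0.042) × 100

Percent ionization = 10.9%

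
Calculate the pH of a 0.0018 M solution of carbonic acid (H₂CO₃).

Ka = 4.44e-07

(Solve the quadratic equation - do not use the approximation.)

x² + Ka×x - Ka×C = 0. Using quadratic formula: [H⁺] = 2.8049e-05

pH = 4.55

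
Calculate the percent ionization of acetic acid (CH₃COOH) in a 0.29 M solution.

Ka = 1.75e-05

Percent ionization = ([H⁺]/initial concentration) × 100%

Using Ka equilibrium: x² + Ka×x - Ka×C = 0. Solving: [H⁺] = 2.2440e-03. Percent = (2.2440e-03/0.29) × 100

Percent ionization = 0.774%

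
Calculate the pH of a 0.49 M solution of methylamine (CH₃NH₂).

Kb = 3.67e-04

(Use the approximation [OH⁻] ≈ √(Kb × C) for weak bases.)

[OH⁻] = √(Kb × C) = √(3.67e-04 × 0.49) = 1.3410e-02. pOH = 1.87, pH = 14 - pOH

pH = 12.13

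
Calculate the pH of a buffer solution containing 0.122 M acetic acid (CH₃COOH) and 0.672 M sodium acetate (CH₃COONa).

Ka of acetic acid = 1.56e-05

pKa = -log(1.56e-05) = 4.81. pH = pKa + log([A⁻]/[HA]) = 4.81 + log(0.672/0.122)

pH = 5.55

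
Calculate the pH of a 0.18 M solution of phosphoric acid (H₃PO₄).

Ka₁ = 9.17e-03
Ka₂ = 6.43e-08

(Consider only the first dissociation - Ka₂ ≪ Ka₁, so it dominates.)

First dissociation dominates. From Ka₁ = [H⁺][HA⁻]/[H₂A], x² + Ka₁·x − Ka₁·C = 0 with C = 0.18 M and Ka₁ = 9.17e-03. Solving: [H⁺] = (−Ka₁ + √(Ka₁² + 4·Ka₁·C)) / 2 = 3.6300e-02 M. pH = -log(3.6300e-02) = 1.44.

pH = 1.44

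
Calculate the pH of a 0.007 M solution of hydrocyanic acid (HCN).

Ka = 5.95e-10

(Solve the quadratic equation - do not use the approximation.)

x² + Ka×x - Ka×C = 0. Using quadratic formula: [H⁺] = 2.0405e-06

pH = 5.69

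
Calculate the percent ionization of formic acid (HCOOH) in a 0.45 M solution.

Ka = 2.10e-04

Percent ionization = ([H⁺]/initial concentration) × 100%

Using Ka equilibrium: x² + Ka×x - Ka×C = 0. Solving: [H⁺] = 9.6167e-03. Percent = (9.6167e-03/0.45) × 100

Percent ionization = 2.14%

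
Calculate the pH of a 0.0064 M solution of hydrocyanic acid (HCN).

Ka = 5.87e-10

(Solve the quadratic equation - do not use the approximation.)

x² + Ka×x - Ka×C = 0. Using quadratic formula: [H⁺] = 1.9380e-06

pH = 5.71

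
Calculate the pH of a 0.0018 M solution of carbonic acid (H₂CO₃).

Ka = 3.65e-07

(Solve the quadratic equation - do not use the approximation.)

x² + Ka×x - Ka×C = 0. Using quadratic formula: [H⁺] = 2.5450e-05

pH = 4.59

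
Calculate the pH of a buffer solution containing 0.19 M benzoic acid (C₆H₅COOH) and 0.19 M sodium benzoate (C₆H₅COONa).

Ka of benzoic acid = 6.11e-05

pKa = -log(6.11e-05) = 4.21. pH = pKa + log([A⁻]/[HA]) = 4.21 + log(0.19/0.19)

pH = 4.21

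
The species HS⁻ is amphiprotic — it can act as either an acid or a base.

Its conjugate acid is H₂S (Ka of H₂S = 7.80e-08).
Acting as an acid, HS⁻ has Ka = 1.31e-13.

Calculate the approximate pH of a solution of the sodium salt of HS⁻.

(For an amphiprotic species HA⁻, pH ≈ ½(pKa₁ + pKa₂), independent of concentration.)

pKa₁ = -log(7.80e-08) = 7.11; pKa₂ = -log(1.31e-13) = 12.88. For an amphiprotic species, pH ≈ ½(pKa₁ + pKa₂) = ½(7.11 + 12.88) = 10.00.

pH = 10.00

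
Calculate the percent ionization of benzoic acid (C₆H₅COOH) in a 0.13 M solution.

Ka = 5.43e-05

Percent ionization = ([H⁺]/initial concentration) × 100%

Using Ka equilibrium: x² + Ka×x - Ka×C = 0. Solving: [H⁺] = 2.6299e-03. Percent = (2.6299e-03/0.13) × 100

Percent ionization = 2.02%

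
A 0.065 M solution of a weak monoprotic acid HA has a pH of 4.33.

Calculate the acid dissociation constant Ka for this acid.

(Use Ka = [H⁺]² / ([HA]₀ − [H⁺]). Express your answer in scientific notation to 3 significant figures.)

[H⁺] = 10^(−pH) = 10^(−4.33) = 4.677e-05 M. For HA ⇌ H⁺ + A⁻, Ka = [H⁺][A⁻]/[HA] = [H⁺]² / ([HA]₀ − [H⁺]) = (4.677e-05)² / (0.065 − 4.677e-05) = 3.37e-08.

K_a = 3.37e-08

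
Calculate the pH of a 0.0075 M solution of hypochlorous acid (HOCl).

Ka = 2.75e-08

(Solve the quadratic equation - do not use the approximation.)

x² + Ka×x - Ka×C = 0. Using quadratic formula: [H⁺] = 1.4348e-05

pH = 4.84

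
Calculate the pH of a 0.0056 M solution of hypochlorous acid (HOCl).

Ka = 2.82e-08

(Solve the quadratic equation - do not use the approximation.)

x² + Ka×x - Ka×C = 0. Using quadratic formula: [H⁺] = 1.2553e-05

pH = 4.90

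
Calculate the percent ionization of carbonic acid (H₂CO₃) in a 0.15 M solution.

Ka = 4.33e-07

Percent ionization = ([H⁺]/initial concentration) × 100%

Using Ka equilibrium: x² + Ka×x - Ka×C = 0. Solving: [H⁺] = 2.5464e-04. Percent = (2.5464e-04/0.15) × 100

Percent ionization = 0.17%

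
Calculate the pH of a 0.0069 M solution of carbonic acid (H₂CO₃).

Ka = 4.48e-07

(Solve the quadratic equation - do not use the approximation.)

x² + Ka×x - Ka×C = 0. Using quadratic formula: [H⁺] = 5.5375e-05

pH = 4.26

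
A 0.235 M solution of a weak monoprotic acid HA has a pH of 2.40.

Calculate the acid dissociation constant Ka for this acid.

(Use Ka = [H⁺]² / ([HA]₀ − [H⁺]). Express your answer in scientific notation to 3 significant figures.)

[H⁺] = 10^(−pH) = 10^(−2.40) = 3.981e-03 M. For HA ⇌ H⁺ + A⁻, Ka = [H⁺][A⁻]/[HA] = [H⁺]² / ([HA]₀ − [H⁺]) = (3.981e-03)² / (0.235 − 3.981e-03) = 6.86e-05.

K_a = 6.86e-05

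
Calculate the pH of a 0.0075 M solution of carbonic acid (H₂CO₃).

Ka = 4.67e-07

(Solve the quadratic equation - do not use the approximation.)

x² + Ka×x - Ka×C = 0. Using quadratic formula: [H⁺] = 5.8949e-05

pH = 4.23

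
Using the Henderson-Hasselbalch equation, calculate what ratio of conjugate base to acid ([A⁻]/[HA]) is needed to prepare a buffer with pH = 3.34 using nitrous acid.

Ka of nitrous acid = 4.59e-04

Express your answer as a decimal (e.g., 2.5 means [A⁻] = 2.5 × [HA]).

pKa = -log(4.59e-04) = 3.3382. pH = pKa + log([A⁻]/[HA]), so log([A⁻]/[HA]) = pH − pKa = 3.34 − 3.3382 = 0.0018. [A⁻]/[HA] = 10^(0.0018) = 1.00

[A⁻]/[HA] = 1.00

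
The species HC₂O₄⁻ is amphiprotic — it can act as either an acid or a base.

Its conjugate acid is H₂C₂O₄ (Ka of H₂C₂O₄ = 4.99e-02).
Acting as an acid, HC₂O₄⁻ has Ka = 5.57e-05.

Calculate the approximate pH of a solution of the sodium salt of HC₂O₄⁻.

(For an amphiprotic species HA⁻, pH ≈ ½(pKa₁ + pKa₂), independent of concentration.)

pKa₁ = -log(4.99e-02) = 1.30; pKa₂ = -log(5.57e-05) = 4.25. For an amphiprotic species, pH ≈ ½(pKa₁ + pKa₂) = ½(1.30 + 4.25) = 2.78.

pH = 2.78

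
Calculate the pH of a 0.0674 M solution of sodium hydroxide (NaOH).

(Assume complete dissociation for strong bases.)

[OH⁻] = 0.0674 M for strong base. pOH = -log[OH⁻] = 1.17, pH = 14 - pOH

pH = 12.83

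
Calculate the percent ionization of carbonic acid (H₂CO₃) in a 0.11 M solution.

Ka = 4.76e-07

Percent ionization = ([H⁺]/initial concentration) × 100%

Using Ka equilibrium: x² + Ka×x - Ka×C = 0. Solving: [H⁺] = 2.2859e-04. Percent = (2.2859e-04/0.11) × 100

Percent ionization = 0.208%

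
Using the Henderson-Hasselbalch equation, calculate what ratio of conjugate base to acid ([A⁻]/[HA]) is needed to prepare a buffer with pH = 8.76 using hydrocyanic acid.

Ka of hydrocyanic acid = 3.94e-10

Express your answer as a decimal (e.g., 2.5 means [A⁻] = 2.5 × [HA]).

pKa = -log(3.94e-10) = 9.4045. pH = pKa + log([A⁻]/[HA]), so log([A⁻]/[HA]) = pH − pKa = 8.76 − 9.4045 = -0.6445. [A⁻]/[HA] = 10^(-0.6445) = 0.227

[A⁻]/[HA] = 0.227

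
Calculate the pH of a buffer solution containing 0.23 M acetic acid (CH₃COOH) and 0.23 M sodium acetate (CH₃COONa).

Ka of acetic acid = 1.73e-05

pKa = -log(1.73e-05) = 4.76. pH = pKa + log([A⁻]/[HA]) = 4.76 + log(0.23/0.23)

pH = 4.76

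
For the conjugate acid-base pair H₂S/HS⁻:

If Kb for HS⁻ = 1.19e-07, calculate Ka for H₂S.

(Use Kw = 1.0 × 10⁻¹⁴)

For a conjugate pair Ka × Kb = Kw, so Ka = Kw/Kb = 1.0 × 10⁻¹⁴ / 1.19e-07 = 8.40e-08.

K_a = 8.40e-08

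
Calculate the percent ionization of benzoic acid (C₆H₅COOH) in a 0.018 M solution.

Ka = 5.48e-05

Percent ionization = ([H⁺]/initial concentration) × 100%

Using Ka equilibrium: x² + Ka×x - Ka×C = 0. Solving: [H⁺] = 9.6615e-04. Percent = (9.6615e-04/0.018) × 100

Percent ionization = 5.37%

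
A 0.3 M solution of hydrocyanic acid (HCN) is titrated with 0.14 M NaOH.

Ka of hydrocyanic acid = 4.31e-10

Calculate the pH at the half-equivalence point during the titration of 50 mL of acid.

At half-equivalence [HA] = [A⁻], so Henderson-Hasselbalch gives pH = pKa = -log(4.31e-10) = 9.37.

pH = pKa = 9.37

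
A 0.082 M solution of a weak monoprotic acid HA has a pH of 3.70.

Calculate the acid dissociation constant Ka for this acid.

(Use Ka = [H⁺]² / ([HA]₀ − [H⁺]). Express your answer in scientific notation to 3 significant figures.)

[H⁺] = 10^(−pH) = 10^(−3.70) = 1.995e-04 M. For HA ⇌ H⁺ + A⁻, Ka = [H⁺][A⁻]/[HA] = [H⁺]² / ([HA]₀ − [H⁺]) = (1.995e-04)² / (0.082 − 1.995e-04) = 4.87e-07.

K_a = 4.87e-07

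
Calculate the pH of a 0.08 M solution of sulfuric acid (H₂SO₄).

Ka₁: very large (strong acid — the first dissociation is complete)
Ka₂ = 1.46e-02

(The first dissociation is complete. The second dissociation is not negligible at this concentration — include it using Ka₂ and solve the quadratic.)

First dissociation is complete: [H⁺]₀ = [HSO₄⁻]₀ = C = 0.08 M. Second dissociation HSO₄⁻ ⇌ H⁺ + SO₄²⁻: let x = [SO₄²⁻]. Ka₂ = (C + x)·x / (C − x) = 1.46e-02 → x² + (C + Ka₂)·x − Ka₂·C = 0 → x² + 0.09460·x − 1.168e-03 = 0. x = (−0.09460 + √(0.09460² + 4 × 1.168e-03)) / 2 = 1.1055e-02 M. [H⁺] = C + x = 0.08 + 1.1055e-02 = 9.1055e-02 M. pH = -log(9.1055e-02) = 1.04.

pH = 1.04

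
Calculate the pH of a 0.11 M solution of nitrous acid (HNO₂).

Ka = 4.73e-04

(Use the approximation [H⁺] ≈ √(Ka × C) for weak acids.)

[H⁺] = √(Ka × C) = √(4.73e-04 × 0.11) = 7.2132e-03. pH = -log(7.2132e-03)

pH = 2.14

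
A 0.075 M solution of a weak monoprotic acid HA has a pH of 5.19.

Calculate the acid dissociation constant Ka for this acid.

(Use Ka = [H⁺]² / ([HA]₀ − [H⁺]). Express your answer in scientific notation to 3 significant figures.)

[H⁺] = 10^(−pH) = 10^(−5.19) = 6.457e-06 M. For HA ⇌ H⁺ + A⁻, Ka = [H⁺][A⁻]/[HA] = [H⁺]² / ([HA]₀ − [H⁺]) = (6.457e-06)² / (0.075 − 6.457e-06) = 5.56e-10.

K_a = 5.56e-10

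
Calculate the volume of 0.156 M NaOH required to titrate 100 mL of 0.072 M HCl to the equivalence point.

At equivalence: moles acid = moles base. moles HCl = 0.072 × 100/1000 = 0.0072 mol. V_base = moles / 0.156 × 1000 = 46.2 mL.

V_{base} = 46.2 mL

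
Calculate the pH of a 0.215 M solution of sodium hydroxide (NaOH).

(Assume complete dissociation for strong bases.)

[OH⁻] = 0.215 M for strong base. pOH = -log[OH⁻] = 0.67, pH = 14 - pOH

pH = 13.33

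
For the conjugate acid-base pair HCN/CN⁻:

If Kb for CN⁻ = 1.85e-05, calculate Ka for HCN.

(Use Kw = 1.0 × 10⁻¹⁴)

For a conjugate pair Ka × Kb = Kw, so Ka = Kw/Kb = 1.0 × 10⁻¹⁴ / 1.85e-05 = 5.41e-10.

K_a = 5.41e-10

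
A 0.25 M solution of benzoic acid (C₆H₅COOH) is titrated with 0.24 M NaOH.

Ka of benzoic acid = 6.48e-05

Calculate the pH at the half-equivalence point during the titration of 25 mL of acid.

At half-equivalence [HA] = [A⁻], so Henderson-Hasselbalch gives pH = pKa = -log(6.48e-05) = 4.19.

pH = pKa = 4.19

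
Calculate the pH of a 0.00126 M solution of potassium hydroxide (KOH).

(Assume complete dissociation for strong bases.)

[OH⁻] = 0.00126 M for strong base. pOH = -log[OH⁻] = 2.90, pH = 14 - pOH

pH = 11.10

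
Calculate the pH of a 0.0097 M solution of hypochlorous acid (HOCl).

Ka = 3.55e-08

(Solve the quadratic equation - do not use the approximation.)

x² + Ka×x - Ka×C = 0. Using quadratic formula: [H⁺] = 1.8539e-05

pH = 4.73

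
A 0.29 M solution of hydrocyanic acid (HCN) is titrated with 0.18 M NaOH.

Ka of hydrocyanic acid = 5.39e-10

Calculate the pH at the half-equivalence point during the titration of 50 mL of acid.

At half-equivalence [HA] = [A⁻], so Henderson-Hasselbalch gives pH = pKa = -log(5.39e-10) = 9.27.

pH = pKa = 9.27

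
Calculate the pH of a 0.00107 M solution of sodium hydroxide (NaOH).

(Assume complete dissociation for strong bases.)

[OH⁻] = 0.00107 M for strong base. pOH = -log[OH⁻] = 2.97, pH = 14 - pOH

pH = 11.03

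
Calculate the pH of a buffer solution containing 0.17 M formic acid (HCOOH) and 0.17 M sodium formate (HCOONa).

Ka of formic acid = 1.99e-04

pKa = -log(1.99e-04) = 3.70. pH = pKa + log([A⁻]/[HA]) = 3.70 + log(0.17/0.17)

pH = 3.70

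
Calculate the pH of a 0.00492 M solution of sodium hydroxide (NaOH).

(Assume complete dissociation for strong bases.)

[OH⁻] = 0.00492 M for strong base. pOH = -log[OH⁻] = 2.31, pH = 14 - pOH

pH = 11.69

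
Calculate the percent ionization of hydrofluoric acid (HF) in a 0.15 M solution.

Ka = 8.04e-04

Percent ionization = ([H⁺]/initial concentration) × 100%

Using Ka equilibrium: x² + Ka×x - Ka×C = 0. Solving: [H⁺] = 1.0587e-02. Percent = (1.0587e-02/0.15) × 100

Percent ionization = 7.06%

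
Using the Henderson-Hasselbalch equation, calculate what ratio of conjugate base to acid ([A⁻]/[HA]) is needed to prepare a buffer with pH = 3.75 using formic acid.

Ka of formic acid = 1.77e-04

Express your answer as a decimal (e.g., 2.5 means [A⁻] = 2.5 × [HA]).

pKa = -log(1.77e-04) = 3.7520. pH = pKa + log([A⁻]/[HA]), so log([A⁻]/[HA]) = pH − pKa = 3.75 − 3.7520 = -0.0020. [A⁻]/[HA] = 10^(-0.0020) = 0.995

[A⁻]/[HA] = 0.995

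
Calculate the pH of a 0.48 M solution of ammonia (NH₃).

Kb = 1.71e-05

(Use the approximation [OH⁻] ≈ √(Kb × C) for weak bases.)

[OH⁻] = √(Kb × C) = √(1.71e-05 × 0.48) = 2.8650e-03. pOH = 2.54, pH = 14 - pOH

pH = 11.46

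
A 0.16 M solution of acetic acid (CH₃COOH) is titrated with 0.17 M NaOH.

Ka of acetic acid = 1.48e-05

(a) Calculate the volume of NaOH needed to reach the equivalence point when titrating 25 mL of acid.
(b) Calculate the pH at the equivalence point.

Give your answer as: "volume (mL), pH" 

moles acid = 0.16 × 25/1000 = 0.004 mol; V_base = moles/0.17 × 1000 = 23.5 mL. At equivalence only the conjugate base is present: [A⁻] = 0.004/0.049 = 8.2424e-02 M. Kb = Kw/Ka = 6.76e-10; [OH⁻] = √(Kb × [A⁻]) = 7.4627e-06; pOH = 5.13; pH = 14 - pOH = 8.87.

V = 23.5 mL, pH = 8.87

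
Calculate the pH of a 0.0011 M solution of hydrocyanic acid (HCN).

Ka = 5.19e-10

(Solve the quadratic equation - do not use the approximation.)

x² + Ka×x - Ka×C = 0. Using quadratic formula: [H⁺] = 7.5532e-07

pH = 6.12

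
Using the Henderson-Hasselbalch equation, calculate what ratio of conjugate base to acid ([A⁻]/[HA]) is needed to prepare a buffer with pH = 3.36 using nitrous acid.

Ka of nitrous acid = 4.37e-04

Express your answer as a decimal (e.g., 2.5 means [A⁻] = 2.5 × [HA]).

pKa = -log(4.37e-04) = 3.3595. pH = pKa + log([A⁻]/[HA]), so log([A⁻]/[HA]) = pH − pKa = 3.36 − 3.3595 = 0.0005. [A⁻]/[HA] = 10^(0.0005) = 1.00

[A⁻]/[HA] = 1.00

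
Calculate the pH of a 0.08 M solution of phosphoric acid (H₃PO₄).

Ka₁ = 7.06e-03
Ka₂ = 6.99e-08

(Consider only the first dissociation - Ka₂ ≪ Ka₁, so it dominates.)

First dissociation dominates. From Ka₁ = [H⁺][HA⁻]/[H₂A], x² + Ka₁·x − Ka₁·C = 0 with C = 0.08 M and Ka₁ = 7.06e-03. Solving: [H⁺] = (−Ka₁ + √(Ka₁² + 4·Ka₁·C)) / 2 = 2.0496e-02 M. pH = -log(2.0496e-02) = 1.69.

pH = 1.69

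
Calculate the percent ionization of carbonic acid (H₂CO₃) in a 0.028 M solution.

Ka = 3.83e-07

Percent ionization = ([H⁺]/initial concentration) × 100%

Using Ka equilibrium: x² + Ka×x - Ka×C = 0. Solving: [H⁺] = 1.0337e-04. Percent = (1.0337e-04/0.028) × 100

Percent ionization = 0.369%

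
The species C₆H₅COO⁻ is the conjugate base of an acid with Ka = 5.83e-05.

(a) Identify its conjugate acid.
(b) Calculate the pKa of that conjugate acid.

(a) The conjugate acid is formed by adding one H⁺ to C₆H₅COO⁻, giving C₆H₅COOH. (b) pKa = -log(Ka) = -log(5.83e-05) = 4.23.

Conjugate acid: C₆H₅COOH; pK_a = 4.23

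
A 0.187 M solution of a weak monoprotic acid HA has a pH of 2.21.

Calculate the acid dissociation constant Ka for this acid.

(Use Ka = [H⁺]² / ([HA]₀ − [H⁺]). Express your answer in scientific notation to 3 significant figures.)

[H⁺] = 10^(−pH) = 10^(−2.21) = 6.166e-03 M. For HA ⇌ H⁺ + A⁻, Ka = [H⁺][A⁻]/[HA] = [H⁺]² / ([HA]₀ − [H⁺]) = (6.166e-03)² / (0.187 − 6.166e-03) = 2.10e-04.

K_a = 2.10e-04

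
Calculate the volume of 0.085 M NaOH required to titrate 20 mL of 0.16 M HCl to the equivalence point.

At equivalence: moles acid = moles base. moles HCl = 0.16 × 20/1000 = 0.0032 mol. V_base = moles / 0.085 × 1000 = 37.6 mL.

V_{base} = 37.6 mL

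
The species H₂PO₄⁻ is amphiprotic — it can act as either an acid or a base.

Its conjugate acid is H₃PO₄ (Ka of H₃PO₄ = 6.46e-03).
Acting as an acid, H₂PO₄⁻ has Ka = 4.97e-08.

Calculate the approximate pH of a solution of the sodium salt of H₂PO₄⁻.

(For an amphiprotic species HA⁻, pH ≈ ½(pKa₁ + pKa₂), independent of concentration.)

pKa₁ = -log(6.46e-03) = 2.19; pKa₂ = -log(4.97e-08) = 7.30. For an amphiprotic species, pH ≈ ½(pKa₁ + pKa₂) = ½(2.19 + 7.30) = 4.75.

pH = 4.75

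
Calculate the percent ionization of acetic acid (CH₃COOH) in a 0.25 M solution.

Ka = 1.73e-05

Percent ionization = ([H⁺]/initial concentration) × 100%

Using Ka equilibrium: x² + Ka×x - Ka×C = 0. Solving: [H⁺] = 2.0710e-03. Percent = (2.0710e-03/0.25) × 100

Percent ionization = 0.828%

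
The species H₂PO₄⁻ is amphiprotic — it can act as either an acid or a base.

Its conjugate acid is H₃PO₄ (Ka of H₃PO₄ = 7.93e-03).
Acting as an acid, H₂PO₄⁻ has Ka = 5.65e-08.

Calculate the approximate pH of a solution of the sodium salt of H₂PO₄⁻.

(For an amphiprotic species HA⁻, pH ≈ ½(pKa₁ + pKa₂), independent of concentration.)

pKa₁ = -log(7.93e-03) = 2.10; pKa₂ = -log(5.65e-08) = 7.25. For an amphiprotic species, pH ≈ ½(pKa₁ + pKa₂) = ½(2.10 + 7.25) = 4.67.

pH = 4.67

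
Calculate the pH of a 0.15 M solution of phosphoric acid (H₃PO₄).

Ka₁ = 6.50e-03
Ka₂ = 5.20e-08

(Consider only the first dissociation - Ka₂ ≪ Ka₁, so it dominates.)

First dissociation dominates. From Ka₁ = [H⁺][HA⁻]/[H₂A], x² + Ka₁·x − Ka₁·C = 0 with C = 0.15 M and Ka₁ = 6.50e-03. Solving: [H⁺] = (−Ka₁ + √(Ka₁² + 4·Ka₁·C)) / 2 = 2.8144e-02 M. pH = -log(2.8144e-02) = 1.55.

pH = 1.55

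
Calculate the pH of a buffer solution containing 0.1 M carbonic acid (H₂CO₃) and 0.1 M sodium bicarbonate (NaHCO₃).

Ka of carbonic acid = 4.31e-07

pKa = -log(4.31e-07) = 6.37. pH = pKa + log([A⁻]/[HA]) = 6.37 + log(0.1/0.1)

pH = 6.37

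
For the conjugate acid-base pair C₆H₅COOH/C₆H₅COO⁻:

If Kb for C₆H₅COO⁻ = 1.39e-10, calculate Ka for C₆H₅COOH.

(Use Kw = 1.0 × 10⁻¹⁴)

For a conjugate pair Ka × Kb = Kw, so Ka = Kw/Kb = 1.0 × 10⁻¹⁴ / 1.39e-10 = 7.19e-05.

K_a = 7.19e-05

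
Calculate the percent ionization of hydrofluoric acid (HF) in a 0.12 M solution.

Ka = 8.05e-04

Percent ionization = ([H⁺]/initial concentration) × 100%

Using Ka equilibrium: x² + Ka×x - Ka×C = 0. Solving: [H⁺] = 9.4343e-03. Percent = (9.4343e-03/0.12) × 100

Percent ionization = 7.86%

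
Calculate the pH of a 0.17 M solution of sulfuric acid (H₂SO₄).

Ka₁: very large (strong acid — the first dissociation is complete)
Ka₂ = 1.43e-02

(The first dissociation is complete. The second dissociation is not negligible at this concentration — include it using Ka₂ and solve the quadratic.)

First dissociation is complete: [H⁺]₀ = [HSO₄⁻]₀ = C = 0.17 M. Second dissociation HSO₄⁻ ⇌ H⁺ + SO₄²⁻: let x = [SO₄²⁻]. Ka₂ = (C + x)·x / (C − x) = 1.43e-02 → x² + (C + Ka₂)·x − Ka₂·C = 0 → x² + 0.18430·x − 2.431e-03 = 0. x = (−0.18430 + √(0.18430² + 4 × 2.431e-03)) / 2 = 1.2361e-02 M. [H⁺] = C + x = 0.17 + 1.2361e-02 = 1.8236e-01 M. pH = -log(1.8236e-01) = 0.74.

pH = 0.74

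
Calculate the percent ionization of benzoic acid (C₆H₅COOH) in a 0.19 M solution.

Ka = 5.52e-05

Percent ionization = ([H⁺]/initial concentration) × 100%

Using Ka equilibrium: x² + Ka×x - Ka×C = 0. Solving: [H⁺] = 3.2110e-03. Percent = (3.2110e-03/0.19) × 100

Percent ionization = 1.69%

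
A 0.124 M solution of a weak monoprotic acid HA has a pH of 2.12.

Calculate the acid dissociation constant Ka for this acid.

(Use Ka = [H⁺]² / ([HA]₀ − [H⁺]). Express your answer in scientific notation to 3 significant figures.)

[H⁺] = 10^(−pH) = 10^(−2.12) = 7.586e-03 M. For HA ⇌ H⁺ + A⁻, Ka = [H⁺][A⁻]/[HA] = [H⁺]² / ([HA]₀ − [H⁺]) = (7.586e-03)² / (0.124 − 7.586e-03) = 4.94e-04.

K_a = 4.94e-04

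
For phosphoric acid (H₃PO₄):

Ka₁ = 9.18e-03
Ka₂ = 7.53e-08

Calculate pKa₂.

pKa₂ = -log(Ka₂) = -log(7.53e-08) = 7.12.

pK_{a2} = 7.12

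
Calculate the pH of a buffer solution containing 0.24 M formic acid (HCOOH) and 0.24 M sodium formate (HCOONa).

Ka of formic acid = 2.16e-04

pKa = -log(2.16e-04) = 3.67. pH = pKa + log([A⁻]/[HA]) = 3.67 + log(0.24/0.24)

pH = 3.67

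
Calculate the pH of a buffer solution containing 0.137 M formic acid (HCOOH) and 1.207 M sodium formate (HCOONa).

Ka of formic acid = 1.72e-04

pKa = -log(1.72e-04) = 3.76. pH = pKa + log([A⁻]/[HA]) = 3.76 + log(1.207/0.137)

pH = 4.71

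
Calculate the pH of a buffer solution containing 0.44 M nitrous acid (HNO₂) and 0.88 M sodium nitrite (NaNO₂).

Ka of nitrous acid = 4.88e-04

pKa = -log(4.88e-04) = 3.31. pH = pKa + log([A⁻]/[HA]) = 3.31 + log(0.88/0.44)

pH = 3.61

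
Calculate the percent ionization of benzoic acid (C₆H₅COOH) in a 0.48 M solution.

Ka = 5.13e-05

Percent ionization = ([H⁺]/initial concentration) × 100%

Using Ka equilibrium: x² + Ka×x - Ka×C = 0. Solving: [H⁺] = 4.9367e-03. Percent = (4.9367e-03/0.48) × 100

Percent ionization = 1.03%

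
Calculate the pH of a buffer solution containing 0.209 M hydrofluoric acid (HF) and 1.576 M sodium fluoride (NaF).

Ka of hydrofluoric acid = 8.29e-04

pKa = -log(8.29e-04) = 3.08. pH = pKa + log([A⁻]/[HA]) = 3.08 + log(1.576/0.209)

pH = 3.96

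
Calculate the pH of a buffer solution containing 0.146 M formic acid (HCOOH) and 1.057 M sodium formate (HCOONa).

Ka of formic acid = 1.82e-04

pKa = -log(1.82e-04) = 3.74. pH = pKa + log([A⁻]/[HA]) = 3.74 + log(1.057/0.146)

pH = 4.60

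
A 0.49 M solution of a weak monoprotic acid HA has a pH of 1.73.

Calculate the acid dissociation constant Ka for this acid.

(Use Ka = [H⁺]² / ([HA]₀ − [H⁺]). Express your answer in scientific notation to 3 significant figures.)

[H⁺] = 10^(−pH) = 10^(−1.73) = 1.862e-02 M. For HA ⇌ H⁺ + A⁻, Ka = [H⁺][A⁻]/[HA] = [H⁺]² / ([HA]₀ − [H⁺]) = (1.862e-02)² / (0.49 − 1.862e-02) = 7.36e-04.

K_a = 7.36e-04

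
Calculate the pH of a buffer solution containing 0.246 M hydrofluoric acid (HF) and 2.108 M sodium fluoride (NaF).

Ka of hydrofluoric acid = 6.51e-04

pKa = -log(6.51e-04) = 3.19. pH = pKa + log([A⁻]/[HA]) = 3.19 + log(2.108/0.246)

pH = 4.12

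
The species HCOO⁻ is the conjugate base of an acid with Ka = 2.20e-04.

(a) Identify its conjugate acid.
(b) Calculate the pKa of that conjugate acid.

(a) The conjugate acid is formed by adding one H⁺ to HCOO⁻, giving HCOOH. (b) pKa = -log(Ka) = -log(2.20e-04) = 3.66.

Conjugate acid: HCOOH; pK_a = 3.66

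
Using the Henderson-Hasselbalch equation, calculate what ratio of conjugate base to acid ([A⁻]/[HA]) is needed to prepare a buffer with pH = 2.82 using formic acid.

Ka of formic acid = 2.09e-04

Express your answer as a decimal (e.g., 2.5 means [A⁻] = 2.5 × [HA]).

pKa = -log(2.09e-04) = 3.6799. pH = pKa + log([A⁻]/[HA]), so log([A⁻]/[HA]) = pH − pKa = 2.82 − 3.6799 = -0.8599. [A⁻]/[HA] = 10^(-0.8599) = 0.138

[A⁻]/[HA] = 0.138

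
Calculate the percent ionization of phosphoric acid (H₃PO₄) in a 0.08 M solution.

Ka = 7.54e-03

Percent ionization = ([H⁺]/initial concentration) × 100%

Using Ka equilibrium: x² + Ka×x - Ka×C = 0. Solving: [H⁺] = 2.1078e-02. Percent = (2.1078e-02/0.08) × 100

Percent ionization = 26.3%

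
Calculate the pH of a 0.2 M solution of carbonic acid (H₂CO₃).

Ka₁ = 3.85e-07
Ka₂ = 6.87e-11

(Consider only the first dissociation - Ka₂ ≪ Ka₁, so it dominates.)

First dissociation dominates. From Ka₁ = [H⁺][HA⁻]/[H₂A], x² + Ka₁·x − Ka₁·C = 0 with C = 0.2 M and Ka₁ = 3.85e-07. Solving: [H⁺] = (−Ka₁ + √(Ka₁² + 4·Ka₁·C)) / 2 = 2.7730e-04 M. pH = -log(2.7730e-04) = 3.56.

pH = 3.56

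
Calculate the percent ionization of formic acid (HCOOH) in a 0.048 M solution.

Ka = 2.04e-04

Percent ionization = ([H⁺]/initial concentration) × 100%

Using Ka equilibrium: x² + Ka×x - Ka×C = 0. Solving: [H⁺] = 3.0289e-03. Percent = (3.0289e-03/0.048) × 100

Percent ionization = 6.31%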